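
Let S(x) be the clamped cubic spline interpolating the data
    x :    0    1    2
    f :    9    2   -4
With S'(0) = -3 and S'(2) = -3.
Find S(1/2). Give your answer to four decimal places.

Write M_i for S''(x_i). With h_i = 1, 1 and divided differences Δ_i = -7, -6, the continuity of S' gives the tridiagonal system
  1·M_0 + 4·M_1 + 1·M_2 = 6(Δ_1 - Δ_0) = 6
Clamped end conditions give two more equations: 2h_0·M_0 + h_0·M_1 = 6(Δ_0 - S'(0)) = -24 and h_1·M_1 + 2h_1·M_2 = 6(S'(2) - Δ_1) = 18.
Solving the tridiagonal system: M_0 = -27/2, M_1 = 3, M_2 = 15/2.
On [0, 1], S(x) = 9 - 3·x - 27/4·x² + 11/4·x³.
With x = 1/2: S(1/2) = 197/32.

6.1563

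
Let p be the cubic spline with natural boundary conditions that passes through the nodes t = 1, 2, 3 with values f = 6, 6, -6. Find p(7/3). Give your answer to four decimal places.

3.1111

With m_i denoting the second derivative at x_i, h_i = 1, 1, and Δ_i = (y_(i+1) − y_i)/h_i = 0, -12:
  1·m_0 + 4·m_1 + 1·m_2 = 6(Δ_1 - Δ_0) = -72
Natural end conditions: m_0 = m_2 = 0.
Solving: m_0 = 0, m_1 = -18, m_2 = 0.
On [2, 3], p(t) = 6 - 6·(t - 2) - 9·(t - 2)² + 3·(t - 2)³.
With (t - 2) = 1/3: p(7/3) = 28/9.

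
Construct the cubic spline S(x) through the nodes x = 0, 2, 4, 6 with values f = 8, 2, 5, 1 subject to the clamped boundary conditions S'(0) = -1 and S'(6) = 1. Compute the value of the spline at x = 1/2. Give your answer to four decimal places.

6.8531

With σ_i denoting the second derivative at x_i, h_i = 2, 2, 2, and Δ_i = (y_(i+1) − y_i)/h_i = -3, 3/2, -2:
  2·σ_0 + 8·σ_1 + 2·σ_2 = 6(Δ_1 - Δ_0) = 27
  2·σ_1 + 8·σ_2 + 2·σ_3 = 6(Δ_2 - Δ_1) = -21
Clamped end conditions give two more equations: 2h_0·σ_0 + h_0·σ_1 = 6(Δ_0 - S'(0)) = -12 and h_2·σ_2 + 2h_2·σ_3 = 6(S'(6) - Δ_2) = 18.
Forward elimination and back-substitution give σ_0 = -187/30, σ_1 = 97/15, σ_2 = -92/15, σ_3 = 227/30.
On [0, 2], S(x) = 8 - 1·x - 187/60·x² + 127/120·x³.
With x = 1/2: S(1/2) = 2193/320.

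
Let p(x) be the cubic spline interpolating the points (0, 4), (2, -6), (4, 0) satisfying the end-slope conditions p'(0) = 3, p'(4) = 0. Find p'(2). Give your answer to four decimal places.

Write m_i for p''(x_i). With h_i = 2, 2 and divided differences Δ_i = -5, 3, the continuity of p' gives the tridiagonal system
  2·m_0 + 8·m_1 + 2·m_2 = 6(Δ_1 - Δ_0) = 48
Clamped end conditions give two more equations: 2h_0·m_0 + h_0·m_1 = 6(Δ_0 - p'(0)) = -48 and h_1·m_1 + 2h_1·m_2 = 6(p'(4) - Δ_1) = -18.
Hence m_0 = -75/4, m_1 = 27/2, m_2 = -45/4.
On [2, 4], p'(x) = b_1 + 2c_1·(x - 2) + 3d_1·(x - 2)² with b_1 = Δ_1 - h_1(2m_1 + m_2)/6 = -9/4, c_1 = m_1/2 = 27/4, d_1 = (m_2 - m_1)/(6h_1) = -33/16. So p'(2) = -9/4.

-2.2500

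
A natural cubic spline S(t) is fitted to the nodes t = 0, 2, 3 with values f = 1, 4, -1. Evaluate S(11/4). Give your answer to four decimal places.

With M_i denoting the second derivative at x_i, h_i = 2, 1, and Δ_i = (y_(i+1) − y_i)/h_i = 3/2, -5:
  2·M_0 + 6·M_1 + 1·M_2 = 6(Δ_1 - Δ_0) = -39
Natural end conditions: M_0 = M_2 = 0.
Forward elimination and back-substitution give M_0 = 0, M_1 = -13/2, M_2 = 0.
On [2, 3], S(t) = 4 - 17/6·(t - 2) - 13/4·(t - 2)² + 13/12·(t - 2)³.
With (t - 2) = 3/4: S(11/4) = 129/256.

0.5039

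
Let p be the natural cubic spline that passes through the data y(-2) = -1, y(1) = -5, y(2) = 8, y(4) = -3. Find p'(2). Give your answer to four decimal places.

Let M_i = p''(x_i). Step sizes h_i = 3, 1, 2; slopes of the chords Δ_i = (y_(i+1) - y_i)/h_i = -4/3, 13, -11/2.
  3·M_0 + 8·M_1 + 1·M_2 = 6(Δ_1 - Δ_0) = 86
  1·M_1 + 6·M_2 + 2·M_3 = 6(Δ_2 - Δ_1) = -111
Natural end conditions: M_0 = M_3 = 0.
Hence M_0 = 0, M_1 = 627/47, M_2 = -974/47, M_3 = 0.
On [2, 4], p'(x) = b_2 + 2c_2·(x - 2) + 3d_2·(x - 2)² with b_2 = Δ_2 - h_2(2M_2 + M_3)/6 = 2345/282, c_2 = M_2/2 = -487/47, d_2 = (M_3 - M_2)/(6h_2) = 487/282. So p'(2) = 2345/282.

8.3156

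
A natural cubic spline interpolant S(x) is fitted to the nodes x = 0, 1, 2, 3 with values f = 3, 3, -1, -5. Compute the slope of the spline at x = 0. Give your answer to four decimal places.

1.0667

Write M_i for S''(x_i). With h_i = 1, 1, 1 and divided differences Δ_i = 0, -4, -4, the continuity of S' gives the tridiagonal system
  1·M_0 + 4·M_1 + 1·M_2 = 6(Δ_1 - Δ_0) = -24
  1·M_1 + 4·M_2 + 1·M_3 = 6(Δ_2 - Δ_1) = 0
Natural end conditions: M_0 = M_3 = 0.
Forward elimination and back-substitution give M_0 = 0, M_1 = -32/5, M_2 = 8/5, M_3 = 0.
On [0, 1], S'(x) = b_0 + 2c_0·x + 3d_0·x² with b_0 = Δ_0 - h_0(2M_0 + M_1)/6 = 16/15, c_0 = M_0/2 = 0, d_0 = (M_1 - M_0)/(6h_0) = -16/15. So S'(0) = 16/15.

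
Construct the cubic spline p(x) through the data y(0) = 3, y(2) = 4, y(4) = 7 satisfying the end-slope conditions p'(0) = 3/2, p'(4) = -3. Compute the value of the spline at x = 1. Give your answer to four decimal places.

3.4063

With σ_i denoting the second derivative at x_i, h_i = 2, 2, and Δ_i = (y_(i+1) − y_i)/h_i = 1/2, 3/2:
  2·σ_0 + 8·σ_1 + 2·σ_2 = 6(Δ_1 - Δ_0) = 6
Clamped end conditions give two more equations: 2h_0·σ_0 + h_0·σ_1 = 6(Δ_0 - p'(0)) = -6 and h_1·σ_1 + 2h_1·σ_2 = 6(p'(4) - Δ_1) = -27.
Solving the tridiagonal system: σ_0 = -27/8, σ_1 = 15/4, σ_2 = -69/8.
On [0, 2], p(x) = 3 + 3/2·x - 27/16·x² + 19/32·x³.
With x = 1: p(1) = 109/32.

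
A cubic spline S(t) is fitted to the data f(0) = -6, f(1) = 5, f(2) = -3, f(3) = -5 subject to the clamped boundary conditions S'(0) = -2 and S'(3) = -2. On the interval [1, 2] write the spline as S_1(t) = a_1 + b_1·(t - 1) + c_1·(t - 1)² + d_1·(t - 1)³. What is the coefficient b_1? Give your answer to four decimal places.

4.8000

With m_i denoting the second derivative at x_i, h_i = 1, 1, 1, and Δ_i = (y_(i+1) − y_i)/h_i = 11, -8, -2:
  1·m_0 + 4·m_1 + 1·m_2 = 6(Δ_1 - Δ_0) = -114
  1·m_1 + 4·m_2 + 1·m_3 = 6(Δ_2 - Δ_1) = 36
Clamped end conditions give two more equations: 2h_0·m_0 + h_0·m_1 = 6(Δ_0 - S'(0)) = 78 and h_2·m_2 + 2h_2·m_3 = 6(S'(3) - Δ_2) = 0.
Forward elimination and back-substitution give m_0 = 322/5, m_1 = -254/5, m_2 = 124/5, m_3 = -62/5.
On [1, 2], with S_1(t) = a_1 + b_1·(t - 1) + c_1·(t - 1)² + d_1·(t - 1)³: c_1 = m_1/2 = -127/5, d_1 = (m_2 - m_1)/(6h_1) = 63/5, b_1 = Δ_1 - h_1(2m_1 + m_2)/6 = 24/5.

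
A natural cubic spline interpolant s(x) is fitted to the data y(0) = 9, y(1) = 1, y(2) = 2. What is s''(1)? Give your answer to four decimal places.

Let M_i = s''(x_i). Step sizes h_i = 1, 1; slopes of the chords Δ_i = (y_(i+1) - y_i)/h_i = -8, 1.
  1·M_0 + 4·M_1 + 1·M_2 = 6(Δ_1 - Δ_0) = 54
Natural end conditions: M_0 = M_2 = 0.
Solving: M_0 = 0, M_1 = 27/2, M_2 = 0.

13.5000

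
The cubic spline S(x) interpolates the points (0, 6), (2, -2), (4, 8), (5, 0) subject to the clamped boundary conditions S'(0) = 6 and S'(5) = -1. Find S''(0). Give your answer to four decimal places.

-24.5652

Let σ_i = S''(x_i). Step sizes h_i = 2, 2, 1; slopes of the chords Δ_i = (y_(i+1) - y_i)/h_i = -4, 5, -8.
  2·σ_0 + 8·σ_1 + 2·σ_2 = 6(Δ_1 - Δ_0) = 54
  2·σ_1 + 6·σ_2 + 1·σ_3 = 6(Δ_2 - Δ_1) = -78
Clamped end conditions give two more equations: 2h_0·σ_0 + h_0·σ_1 = 6(Δ_0 - S'(0)) = -60 and h_2·σ_2 + 2h_2·σ_3 = 6(S'(5) - Δ_2) = 42.
Solving the tridiagonal system: σ_0 = -565/23, σ_1 = 440/23, σ_2 = -574/23, σ_3 = 770/23.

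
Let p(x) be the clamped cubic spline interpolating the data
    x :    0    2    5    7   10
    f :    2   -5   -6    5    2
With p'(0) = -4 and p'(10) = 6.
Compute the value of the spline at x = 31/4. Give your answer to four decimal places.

With m_i denoting the second derivative at x_i, h_i = 2, 3, 2, 3, and Δ_i = (y_(i+1) − y_i)/h_i = -7/2, -1/3, 11/2, -1:
  2·m_0 + 10·m_1 + 3·m_2 = 6(Δ_1 - Δ_0) = 19
  3·m_1 + 10·m_2 + 2·m_3 = 6(Δ_2 - Δ_1) = 35
  2·m_2 + 10·m_3 + 3·m_4 = 6(Δ_3 - Δ_2) = -39
Clamped end conditions give two more equations: 2h_0·m_0 + h_0·m_1 = 6(Δ_0 - p'(0)) = 3 and h_3·m_3 + 2h_3·m_4 = 6(p'(10) - Δ_3) = 42.
Hence m_0 = 217/348, m_1 = 22/87, m_2 = 883/174, m_3 = -718/87, m_4 = 968/87.
On [7, 10], p(x) = 5 + 49/29·(x - 7) - 359/87·(x - 7)² + 281/261·(x - 7)³.
With (x - 7) = 3/4: p(31/4) = 8167/1856.

4.4003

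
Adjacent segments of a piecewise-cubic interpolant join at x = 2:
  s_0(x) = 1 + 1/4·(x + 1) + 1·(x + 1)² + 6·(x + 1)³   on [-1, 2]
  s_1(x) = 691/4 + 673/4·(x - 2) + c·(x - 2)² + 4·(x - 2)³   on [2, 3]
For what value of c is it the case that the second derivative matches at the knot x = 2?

55

s_0''(x) = 2 + 36·(x + 1), so s_0''(2) = 110. On the right, s_1''(2) = 2c, so c = 55.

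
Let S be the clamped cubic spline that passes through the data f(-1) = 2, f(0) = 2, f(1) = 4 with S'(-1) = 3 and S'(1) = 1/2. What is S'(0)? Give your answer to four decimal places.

Let σ_i = S''(x_i). Step sizes h_i = 1, 1; slopes of the chords Δ_i = (y_(i+1) - y_i)/h_i = 0, 2.
  1·σ_0 + 4·σ_1 + 1·σ_2 = 6(Δ_1 - Δ_0) = 12
Clamped end conditions give two more equations: 2h_0·σ_0 + h_0·σ_1 = 6(Δ_0 - S'(-1)) = -18 and h_1·σ_1 + 2h_1·σ_2 = 6(S'(1) - Δ_1) = -9.
Solving the tridiagonal system: σ_0 = -53/4, σ_1 = 17/2, σ_2 = -35/4.
On [0, 1], S'(x) = b_1 + 2c_1·x + 3d_1·x² with b_1 = Δ_1 - h_1(2σ_1 + σ_2)/6 = 5/8, c_1 = σ_1/2 = 17/4, d_1 = (σ_2 - σ_1)/(6h_1) = -23/8. So S'(0) = 5/8.

0.6250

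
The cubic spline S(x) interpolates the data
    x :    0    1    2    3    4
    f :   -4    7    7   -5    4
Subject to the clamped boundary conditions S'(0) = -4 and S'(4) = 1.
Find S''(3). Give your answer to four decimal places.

49.7857

Write M_i for S''(x_i). With h_i = 1, 1, 1, 1 and divided differences Δ_i = 11, 0, -12, 9, the continuity of S' gives the tridiagonal system
  1·M_0 + 4·M_1 + 1·M_2 = 6(Δ_1 - Δ_0) = -66
  1·M_1 + 4·M_2 + 1·M_3 = 6(Δ_2 - Δ_1) = -72
  1·M_2 + 4·M_3 + 1·M_4 = 6(Δ_3 - Δ_2) = 126
Clamped end conditions give two more equations: 2h_0·M_0 + h_0·M_1 = 6(Δ_0 - S'(0)) = 90 and h_3·M_3 + 2h_3·M_4 = 6(S'(4) - Δ_3) = -48.
Solving: M_0 = 1607/28, M_1 = -347/14, M_2 = -97/4, M_3 = 697/14, M_4 = -1369/28.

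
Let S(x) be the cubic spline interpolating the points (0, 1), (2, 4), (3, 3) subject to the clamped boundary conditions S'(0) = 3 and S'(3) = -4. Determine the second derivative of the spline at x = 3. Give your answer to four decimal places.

Put σ_i = S'' at the i-th knot. Here h = (2, 1) and Δ = (3/2, -1), so the interior equations h_(i-1)·σ_(i-1) + 2(h_(i-1)+h_i)·σ_i + h_i·σ_(i+1) = 6(Δ_i − Δ_(i-1)) read
  2·σ_0 + 6·σ_1 + 1·σ_2 = 6(Δ_1 - Δ_0) = -15
Clamped end conditions give two more equations: 2h_0·σ_0 + h_0·σ_1 = 6(Δ_0 - S'(0)) = -9 and h_1·σ_1 + 2h_1·σ_2 = 6(S'(3) - Δ_1) = -18.
Forward elimination and back-substitution give σ_0 = -25/12, σ_1 = -1/3, σ_2 = -53/6.

-8.8333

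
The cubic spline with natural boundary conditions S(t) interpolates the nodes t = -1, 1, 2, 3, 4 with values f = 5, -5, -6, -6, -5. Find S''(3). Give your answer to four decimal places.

Write M_i for S''(x_i). With h_i = 2, 1, 1, 1 and divided differences Δ_i = -5, -1, 0, 1, the continuity of S' gives the tridiagonal system
  2·M_0 + 6·M_1 + 1·M_2 = 6(Δ_1 - Δ_0) = 24
  1·M_1 + 4·M_2 + 1·M_3 = 6(Δ_2 - Δ_1) = 6
  1·M_2 + 4·M_3 + 1·M_4 = 6(Δ_3 - Δ_2) = 6
Natural end conditions: M_0 = M_4 = 0.
Hence M_0 = 0, M_1 = 171/43, M_2 = 6/43, M_3 = 63/43, M_4 = 0.

1.4651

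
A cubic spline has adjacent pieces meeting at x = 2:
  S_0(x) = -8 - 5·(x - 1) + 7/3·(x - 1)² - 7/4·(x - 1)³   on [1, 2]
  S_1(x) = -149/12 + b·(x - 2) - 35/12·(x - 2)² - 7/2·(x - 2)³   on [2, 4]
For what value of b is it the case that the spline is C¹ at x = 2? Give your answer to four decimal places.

S_0'(x) = -5 + 14/3·(x - 1) - 21/4·(x - 1)², so S_0'(2) = -67/12. On the right, S_1'(2) = b, so b = -67/12.

-5.5833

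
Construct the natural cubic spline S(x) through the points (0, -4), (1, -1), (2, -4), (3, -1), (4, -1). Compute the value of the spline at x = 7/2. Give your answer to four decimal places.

Let M_i = S''(x_i). Step sizes h_i = 1, 1, 1, 1; slopes of the chords Δ_i = (y_(i+1) - y_i)/h_i = 3, -3, 3, 0.
  1·M_0 + 4·M_1 + 1·M_2 = 6(Δ_1 - Δ_0) = -36
  1·M_1 + 4·M_2 + 1·M_3 = 6(Δ_2 - Δ_1) = 36
  1·M_2 + 4·M_3 + 1·M_4 = 6(Δ_3 - Δ_2) = -18
Natural end conditions: M_0 = M_4 = 0.
Forward elimination and back-substitution give M_0 = 0, M_1 = -351/28, M_2 = 99/7, M_3 = -225/28, M_4 = 0.
On [3, 4], S(x) = -1 + 75/28·(x - 3) - 225/56·(x - 3)² + 75/56·(x - 3)³.
With (x - 3) = 1/2: S(7/2) = -223/448.

-0.4978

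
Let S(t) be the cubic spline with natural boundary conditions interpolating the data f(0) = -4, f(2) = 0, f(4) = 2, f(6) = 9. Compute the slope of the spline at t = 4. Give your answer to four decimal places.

2.0333

Let m_i = S''(x_i). Step sizes h_i = 2, 2, 2; slopes of the chords Δ_i = (y_(i+1) - y_i)/h_i = 2, 1, 7/2.
  2·m_0 + 8·m_1 + 2·m_2 = 6(Δ_1 - Δ_0) = -6
  2·m_1 + 8·m_2 + 2·m_3 = 6(Δ_2 - Δ_1) = 15
Natural end conditions: m_0 = m_3 = 0.
Solving the tridiagonal system: m_0 = 0, m_1 = -13/10, m_2 = 11/5, m_3 = 0.
On [4, 6], S'(t) = b_2 + 2c_2·(t - 4) + 3d_2·(t - 4)² with b_2 = Δ_2 - h_2(2m_2 + m_3)/6 = 61/30, c_2 = m_2/2 = 11/10, d_2 = (m_3 - m_2)/(6h_2) = -11/60. So S'(4) = 61/30.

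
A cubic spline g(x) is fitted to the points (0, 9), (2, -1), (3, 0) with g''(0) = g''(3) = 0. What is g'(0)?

-7

Put m_i = g'' at the i-th knot. Here h = (2, 1) and Δ = (-5, 1), so the interior equations h_(i-1)·m_(i-1) + 2(h_(i-1)+h_i)·m_i + h_i·m_(i+1) = 6(Δ_i − Δ_(i-1)) read
  2·m_0 + 6·m_1 + 1·m_2 = 6(Δ_1 - Δ_0) = 36
Natural end conditions: m_0 = m_2 = 0.
Solving the tridiagonal system: m_0 = 0, m_1 = 6, m_2 = 0.
On [0, 2], g'(x) = b_0 + 2c_0·x + 3d_0·x² with b_0 = Δ_0 - h_0(2m_0 + m_1)/6 = -7, c_0 = m_0/2 = 0, d_0 = (m_1 - m_0)/(6h_0) = 1/2. So g'(0) = -7.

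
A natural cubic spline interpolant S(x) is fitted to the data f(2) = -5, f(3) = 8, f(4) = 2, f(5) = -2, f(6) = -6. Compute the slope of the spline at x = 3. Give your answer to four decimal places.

2.5357

Let m_i = S''(x_i). Step sizes h_i = 1, 1, 1, 1; slopes of the chords Δ_i = (y_(i+1) - y_i)/h_i = 13, -6, -4, -4.
  1·m_0 + 4·m_1 + 1·m_2 = 6(Δ_1 - Δ_0) = -114
  1·m_1 + 4·m_2 + 1·m_3 = 6(Δ_2 - Δ_1) = 12
  1·m_2 + 4·m_3 + 1·m_4 = 6(Δ_3 - Δ_2) = 0
Natural end conditions: m_0 = m_4 = 0.
Forward elimination and back-substitution give m_0 = 0, m_1 = -879/28, m_2 = 81/7, m_3 = -81/28, m_4 = 0.
On [3, 4], S'(x) = b_1 + 2c_1·(x - 3) + 3d_1·(x - 3)² with b_1 = Δ_1 - h_1(2m_1 + m_2)/6 = 71/28, c_1 = m_1/2 = -879/56, d_1 = (m_2 - m_1)/(6h_1) = 401/56. So S'(3) = 71/28.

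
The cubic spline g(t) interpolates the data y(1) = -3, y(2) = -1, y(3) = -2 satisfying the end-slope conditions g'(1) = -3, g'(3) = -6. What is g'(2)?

Let σ_i = g''(x_i). Step sizes h_i = 1, 1; slopes of the chords Δ_i = (y_(i+1) - y_i)/h_i = 2, -1.
  1·σ_0 + 4·σ_1 + 1·σ_2 = 6(Δ_1 - Δ_0) = -18
Clamped end conditions give two more equations: 2h_0·σ_0 + h_0·σ_1 = 6(Δ_0 - g'(1)) = 30 and h_1·σ_1 + 2h_1·σ_2 = 6(g'(3) - Δ_1) = -30.
Solving: σ_0 = 18, σ_1 = -6, σ_2 = -12.
On [2, 3], g'(t) = b_1 + 2c_1·(t - 2) + 3d_1·(t - 2)² with b_1 = Δ_1 - h_1(2σ_1 + σ_2)/6 = 3, c_1 = σ_1/2 = -3, d_1 = (σ_2 - σ_1)/(6h_1) = -1. So g'(2) = 3.

3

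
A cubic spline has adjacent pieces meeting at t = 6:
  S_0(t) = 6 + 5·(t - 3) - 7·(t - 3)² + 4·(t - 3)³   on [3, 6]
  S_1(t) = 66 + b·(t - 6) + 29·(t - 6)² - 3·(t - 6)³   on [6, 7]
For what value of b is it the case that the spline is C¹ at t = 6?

71

S_0'(t) = 5 - 14·(t - 3) + 12·(t - 3)², so S_0'(6) = 71. On the right, S_1'(6) = b, so b = 71.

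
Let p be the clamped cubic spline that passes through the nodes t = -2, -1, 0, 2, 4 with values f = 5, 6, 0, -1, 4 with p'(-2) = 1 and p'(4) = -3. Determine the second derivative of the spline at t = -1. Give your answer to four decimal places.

Let m_i = p''(x_i). Step sizes h_i = 1, 1, 2, 2; slopes of the chords Δ_i = (y_(i+1) - y_i)/h_i = 1, -6, -1/2, 5/2.
  1·m_0 + 4·m_1 + 1·m_2 = 6(Δ_1 - Δ_0) = -42
  1·m_1 + 6·m_2 + 2·m_3 = 6(Δ_2 - Δ_1) = 33
  2·m_2 + 8·m_3 + 2·m_4 = 6(Δ_3 - Δ_2) = 18
Clamped end conditions give two more equations: 2h_0·m_0 + h_0·m_1 = 6(Δ_0 - p'(-2)) = 0 and h_3·m_3 + 2h_3·m_4 = 6(p'(4) - Δ_3) = -33.
Hence m_0 = 293/42, m_1 = -293/21, m_2 = 41/6, m_3 = 125/42, m_4 = -409/42.

-13.9524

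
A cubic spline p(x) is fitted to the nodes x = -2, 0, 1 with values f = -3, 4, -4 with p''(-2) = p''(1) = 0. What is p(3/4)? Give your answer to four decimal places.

Let σ_i = p''(x_i). Step sizes h_i = 2, 1; slopes of the chords Δ_i = (y_(i+1) - y_i)/h_i = 7/2, -8.
  2·σ_0 + 6·σ_1 + 1·σ_2 = 6(Δ_1 - Δ_0) = -69
Natural end conditions: σ_0 = σ_2 = 0.
Solving the tridiagonal system: σ_0 = 0, σ_1 = -23/2, σ_2 = 0.
On [0, 1], p(x) = 4 - 25/6·x - 23/4·x² + 23/12·x³.
With x = 3/4: p(3/4) = -397/256.

-1.5508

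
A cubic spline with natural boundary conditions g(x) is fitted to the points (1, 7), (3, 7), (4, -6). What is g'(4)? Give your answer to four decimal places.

-15.1667

Let m_i = g''(x_i). Step sizes h_i = 2, 1; slopes of the chords Δ_i = (y_(i+1) - y_i)/h_i = 0, -13.
  2·m_0 + 6·m_1 + 1·m_2 = 6(Δ_1 - Δ_0) = -78
Natural end conditions: m_0 = m_2 = 0.
Forward elimination and back-substitution give m_0 = 0, m_1 = -13, m_2 = 0.
On [3, 4], g'(x) = b_1 + 2c_1·(x - 3) + 3d_1·(x - 3)² with b_1 = Δ_1 - h_1(2m_1 + m_2)/6 = -26/3, c_1 = m_1/2 = -13/2, d_1 = (m_2 - m_1)/(6h_1) = 13/6. So g'(4) = -91/6.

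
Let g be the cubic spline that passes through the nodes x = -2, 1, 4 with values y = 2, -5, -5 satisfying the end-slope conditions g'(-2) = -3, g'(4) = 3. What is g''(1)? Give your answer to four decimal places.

Let m_i = g''(x_i). Step sizes h_i = 3, 3; slopes of the chords Δ_i = (y_(i+1) - y_i)/h_i = -7/3, 0.
  3·m_0 + 12·m_1 + 3·m_2 = 6(Δ_1 - Δ_0) = 14
Clamped end conditions give two more equations: 2h_0·m_0 + h_0·m_1 = 6(Δ_0 - g'(-2)) = 4 and h_1·m_1 + 2h_1·m_2 = 6(g'(4) - Δ_1) = 18.
Solving the tridiagonal system: m_0 = 1/2, m_1 = 1/3, m_2 = 17/6.

0.3333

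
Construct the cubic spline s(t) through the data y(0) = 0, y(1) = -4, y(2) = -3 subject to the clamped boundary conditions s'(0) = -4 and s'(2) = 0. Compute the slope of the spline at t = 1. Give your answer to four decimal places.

-1.2500

Put M_i = s'' at the i-th knot. Here h = (1, 1) and Δ = (-4, 1), so the interior equations h_(i-1)·M_(i-1) + 2(h_(i-1)+h_i)·M_i + h_i·M_(i+1) = 6(Δ_i − Δ_(i-1)) read
  1·M_0 + 4·M_1 + 1·M_2 = 6(Δ_1 - Δ_0) = 30
Clamped end conditions give two more equations: 2h_0·M_0 + h_0·M_1 = 6(Δ_0 - s'(0)) = 0 and h_1·M_1 + 2h_1·M_2 = 6(s'(2) - Δ_1) = -6.
Solving the tridiagonal system: M_0 = -11/2, M_1 = 11, M_2 = -17/2.
On [1, 2], s'(t) = b_1 + 2c_1·(t - 1) + 3d_1·(t - 1)² with b_1 = Δ_1 - h_1(2M_1 + M_2)/6 = -5/4, c_1 = M_1/2 = 11/2, d_1 = (M_2 - M_1)/(6h_1) = -13/4. So s'(1) = -5/4.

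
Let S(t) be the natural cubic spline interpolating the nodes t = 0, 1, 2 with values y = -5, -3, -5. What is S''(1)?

-6

Put M_i = S'' at the i-th knot. Here h = (1, 1) and Δ = (2, -2), so the interior equations h_(i-1)·M_(i-1) + 2(h_(i-1)+h_i)·M_i + h_i·M_(i+1) = 6(Δ_i − Δ_(i-1)) read
  1·M_0 + 4·M_1 + 1·M_2 = 6(Δ_1 - Δ_0) = -24
Natural end conditions: M_0 = M_2 = 0.
Solving: M_0 = 0, M_1 = -6, M_2 = 0.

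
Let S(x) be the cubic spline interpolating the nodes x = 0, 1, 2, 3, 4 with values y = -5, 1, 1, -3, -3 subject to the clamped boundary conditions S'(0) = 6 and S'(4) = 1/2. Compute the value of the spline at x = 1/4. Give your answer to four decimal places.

-3.3991

Put σ_i = S'' at the i-th knot. Here h = (1, 1, 1, 1) and Δ = (6, 0, -4, 0), so the interior equations h_(i-1)·σ_(i-1) + 2(h_(i-1)+h_i)·σ_i + h_i·σ_(i+1) = 6(Δ_i − Δ_(i-1)) read
  1·σ_0 + 4·σ_1 + 1·σ_2 = 6(Δ_1 - Δ_0) = -36
  1·σ_1 + 4·σ_2 + 1·σ_3 = 6(Δ_2 - Δ_1) = -24
  1·σ_2 + 4·σ_3 + 1·σ_4 = 6(Δ_3 - Δ_2) = 24
Clamped end conditions give two more equations: 2h_0·σ_0 + h_0·σ_1 = 6(Δ_0 - S'(0)) = 0 and h_3·σ_3 + 2h_3·σ_4 = 6(S'(4) - Δ_3) = 3.
Forward elimination and back-substitution give σ_0 = 241/56, σ_1 = -241/28, σ_2 = -47/8, σ_3 = 227/28, σ_4 = -143/56.
On [0, 1], S(x) = -5 + 6·x + 241/112·x² - 241/112·x³.
With x = 1/4: S(1/4) = -24365/7168.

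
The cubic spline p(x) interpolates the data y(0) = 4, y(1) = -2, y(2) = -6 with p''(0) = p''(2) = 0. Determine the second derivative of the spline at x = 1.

Put M_i = p'' at the i-th knot. Here h = (1, 1) and Δ = (-6, -4), so the interior equations h_(i-1)·M_(i-1) + 2(h_(i-1)+h_i)·M_i + h_i·M_(i+1) = 6(Δ_i − Δ_(i-1)) read
  1·M_0 + 4·M_1 + 1·M_2 = 6(Δ_1 - Δ_0) = 12
Natural end conditions: M_0 = M_2 = 0.
Forward elimination and back-substitution give M_0 = 0, M_1 = 3, M_2 = 0.

3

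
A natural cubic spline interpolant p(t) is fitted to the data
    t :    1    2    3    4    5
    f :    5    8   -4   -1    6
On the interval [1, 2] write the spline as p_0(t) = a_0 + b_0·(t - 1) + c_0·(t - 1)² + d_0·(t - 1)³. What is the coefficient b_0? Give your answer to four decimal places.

Let σ_i = p''(x_i). Step sizes h_i = 1, 1, 1, 1; slopes of the chords Δ_i = (y_(i+1) - y_i)/h_i = 3, -12, 3, 7.
  1·σ_0 + 4·σ_1 + 1·σ_2 = 6(Δ_1 - Δ_0) = -90
  1·σ_1 + 4·σ_2 + 1·σ_3 = 6(Δ_2 - Δ_1) = 90
  1·σ_2 + 4·σ_3 + 1·σ_4 = 6(Δ_3 - Δ_2) = 24
Natural end conditions: σ_0 = σ_4 = 0.
Hence σ_0 = 0, σ_1 = -843/28, σ_2 = 213/7, σ_3 = -45/28, σ_4 = 0.
On [1, 2], with p_0(t) = a_0 + b_0·(t - 1) + c_0·(t - 1)² + d_0·(t - 1)³: c_0 = σ_0/2 = 0, d_0 = (σ_1 - σ_0)/(6h_0) = -281/56, b_0 = Δ_0 - h_0(2σ_0 + σ_1)/6 = 449/56.

8.0179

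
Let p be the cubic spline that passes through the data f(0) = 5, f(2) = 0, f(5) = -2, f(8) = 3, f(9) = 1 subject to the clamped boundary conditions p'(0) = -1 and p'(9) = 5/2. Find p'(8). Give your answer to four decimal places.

-2.8316

Let M_i = p''(x_i). Step sizes h_i = 2, 3, 3, 1; slopes of the chords Δ_i = (y_(i+1) - y_i)/h_i = -5/2, -2/3, 5/3, -2.
  2·M_0 + 10·M_1 + 3·M_2 = 6(Δ_1 - Δ_0) = 11
  3·M_1 + 12·M_2 + 3·M_3 = 6(Δ_2 - Δ_1) = 14
  3·M_2 + 8·M_3 + 1·M_4 = 6(Δ_3 - Δ_2) = -22
Clamped end conditions give two more equations: 2h_0·M_0 + h_0·M_1 = 6(Δ_0 - p'(0)) = -9 and h_3·M_3 + 2h_3·M_4 = 6(p'(9) - Δ_3) = 27.
Forward elimination and back-substitution give M_0 = -533/196, M_1 = 46/49, M_2 = 691/294, M_3 = -278/49, M_4 = 1601/98.
On [8, 9], p'(t) = b_3 + 2c_3·(t - 8) + 3d_3·(t - 8)² with b_3 = Δ_3 - h_3(2M_3 + M_4)/6 = -555/196, c_3 = M_3/2 = -139/49, d_3 = (M_4 - M_3)/(6h_3) = 719/196. So p'(8) = -555/196.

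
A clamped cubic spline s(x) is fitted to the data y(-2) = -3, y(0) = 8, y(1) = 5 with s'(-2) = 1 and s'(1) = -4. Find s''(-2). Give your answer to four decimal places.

13.5833

Put σ_i = s'' at the i-th knot. Here h = (2, 1) and Δ = (11/2, -3), so the interior equations h_(i-1)·σ_(i-1) + 2(h_(i-1)+h_i)·σ_i + h_i·σ_(i+1) = 6(Δ_i − Δ_(i-1)) read
  2·σ_0 + 6·σ_1 + 1·σ_2 = 6(Δ_1 - Δ_0) = -51
Clamped end conditions give two more equations: 2h_0·σ_0 + h_0·σ_1 = 6(Δ_0 - s'(-2)) = 27 and h_1·σ_1 + 2h_1·σ_2 = 6(s'(1) - Δ_1) = -6.
Solving: σ_0 = 163/12, σ_1 = -41/3, σ_2 = 23/6.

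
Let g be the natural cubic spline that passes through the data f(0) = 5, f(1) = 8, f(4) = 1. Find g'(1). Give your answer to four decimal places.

With M_i denoting the second derivative at x_i, h_i = 1, 3, and Δ_i = (y_(i+1) − y_i)/h_i = 3, -7/3:
  1·M_0 + 8·M_1 + 3·M_2 = 6(Δ_1 - Δ_0) = -32
Natural end conditions: M_0 = M_2 = 0.
Hence M_0 = 0, M_1 = -4, M_2 = 0.
On [1, 4], g'(x) = b_1 + 2c_1·(x - 1) + 3d_1·(x - 1)² with b_1 = Δ_1 - h_1(2M_1 + M_2)/6 = 5/3, c_1 = M_1/2 = -2, d_1 = (M_2 - M_1)/(6h_1) = 2/9. So g'(1) = 5/3.

1.6667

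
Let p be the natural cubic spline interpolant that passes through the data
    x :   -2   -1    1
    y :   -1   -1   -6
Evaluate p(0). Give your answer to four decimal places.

-2.8750

With σ_i denoting the second derivative at x_i, h_i = 1, 2, and Δ_i = (y_(i+1) − y_i)/h_i = 0, -5/2:
  1·σ_0 + 6·σ_1 + 2·σ_2 = 6(Δ_1 - Δ_0) = -15
Natural end conditions: σ_0 = σ_2 = 0.
Solving the tridiagonal system: σ_0 = 0, σ_1 = -5/2, σ_2 = 0.
On [-1, 1], p(x) = -1 - 5/6·(x + 1) - 5/4·(x + 1)² + 5/24·(x + 1)³.
With (x + 1) = 1: p(0) = -23/8.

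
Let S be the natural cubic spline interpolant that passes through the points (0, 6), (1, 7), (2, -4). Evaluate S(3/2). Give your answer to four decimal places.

2.6250

Put σ_i = S'' at the i-th knot. Here h = (1, 1) and Δ = (1, -11), so the interior equations h_(i-1)·σ_(i-1) + 2(h_(i-1)+h_i)·σ_i + h_i·σ_(i+1) = 6(Δ_i − Δ_(i-1)) read
  1·σ_0 + 4·σ_1 + 1·σ_2 = 6(Δ_1 - Δ_0) = -72
Natural end conditions: σ_0 = σ_2 = 0.
Hence σ_0 = 0, σ_1 = -18, σ_2 = 0.
On [1, 2], S(t) = 7 - 5·(t - 1) - 9·(t - 1)² + 3·(t - 1)³.
With (t - 1) = 1/2: S(3/2) = 21/8.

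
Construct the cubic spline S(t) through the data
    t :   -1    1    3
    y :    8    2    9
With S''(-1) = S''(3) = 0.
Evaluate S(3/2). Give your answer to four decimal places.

2.6836

Let σ_i = S''(x_i). Step sizes h_i = 2, 2; slopes of the chords Δ_i = (y_(i+1) - y_i)/h_i = -3, 7/2.
  2·σ_0 + 8·σ_1 + 2·σ_2 = 6(Δ_1 - Δ_0) = 39
Natural end conditions: σ_0 = σ_2 = 0.
Solving the tridiagonal system: σ_0 = 0, σ_1 = 39/8, σ_2 = 0.
On [1, 3], S(t) = 2 + 1/4·(t - 1) + 39/16·(t - 1)² - 13/32·(t - 1)³.
With (t - 1) = 1/2: S(3/2) = 687/256.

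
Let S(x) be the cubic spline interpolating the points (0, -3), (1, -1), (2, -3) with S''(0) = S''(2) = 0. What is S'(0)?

Let M_i = S''(x_i). Step sizes h_i = 1, 1; slopes of the chords Δ_i = (y_(i+1) - y_i)/h_i = 2, -2.
  1·M_0 + 4·M_1 + 1·M_2 = 6(Δ_1 - Δ_0) = -24
Natural end conditions: M_0 = M_2 = 0.
Solving the tridiagonal system: M_0 = 0, M_1 = -6, M_2 = 0.
On [0, 1], S'(x) = b_0 + 2c_0·x + 3d_0·x² with b_0 = Δ_0 - h_0(2M_0 + M_1)/6 = 3, c_0 = M_0/2 = 0, d_0 = (M_1 - M_0)/(6h_0) = -1. So S'(0) = 3.

3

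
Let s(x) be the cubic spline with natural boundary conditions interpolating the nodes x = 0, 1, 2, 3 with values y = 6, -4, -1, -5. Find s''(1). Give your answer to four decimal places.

23.6000

Put M_i = s'' at the i-th knot. Here h = (1, 1, 1) and Δ = (-10, 3, -4), so the interior equations h_(i-1)·M_(i-1) + 2(h_(i-1)+h_i)·M_i + h_i·M_(i+1) = 6(Δ_i − Δ_(i-1)) read
  1·M_0 + 4·M_1 + 1·M_2 = 6(Δ_1 - Δ_0) = 78
  1·M_1 + 4·M_2 + 1·M_3 = 6(Δ_2 - Δ_1) = -42
Natural end conditions: M_0 = M_3 = 0.
Solving: M_0 = 0, M_1 = 118/5, M_2 = -82/5, M_3 = 0.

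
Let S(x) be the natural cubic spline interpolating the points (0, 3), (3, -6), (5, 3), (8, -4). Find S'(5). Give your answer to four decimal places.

2.8750

Write σ_i for S''(x_i). With h_i = 3, 2, 3 and divided differences Δ_i = -3, 9/2, -7/3, the continuity of S' gives the tridiagonal system
  3·σ_0 + 10·σ_1 + 2·σ_2 = 6(Δ_1 - Δ_0) = 45
  2·σ_1 + 10·σ_2 + 3·σ_3 = 6(Δ_2 - Δ_1) = -41
Natural end conditions: σ_0 = σ_3 = 0.
Hence σ_0 = 0, σ_1 = 133/24, σ_2 = -125/24, σ_3 = 0.
On [5, 8], S'(x) = b_2 + 2c_2·(x - 5) + 3d_2·(x - 5)² with b_2 = Δ_2 - h_2(2σ_2 + σ_3)/6 = 23/8, c_2 = σ_2/2 = -125/48, d_2 = (σ_3 - σ_2)/(6h_2) = 125/432. So S'(5) = 23/8.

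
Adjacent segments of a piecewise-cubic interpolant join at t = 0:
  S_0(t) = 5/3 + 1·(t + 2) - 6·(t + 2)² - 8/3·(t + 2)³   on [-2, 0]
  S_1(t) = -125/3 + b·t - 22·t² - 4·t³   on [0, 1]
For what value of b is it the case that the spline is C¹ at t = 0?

-55

S_0'(t) = 1 - 12·(t + 2) - 8·(t + 2)², so S_0'(0) = -55. On the right, S_1'(0) = b, so b = -55.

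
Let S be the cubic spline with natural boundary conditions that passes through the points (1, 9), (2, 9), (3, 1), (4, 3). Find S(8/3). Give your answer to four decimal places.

With M_i denoting the second derivative at x_i, h_i = 1, 1, 1, and Δ_i = (y_(i+1) − y_i)/h_i = 0, -8, 2:
  1·M_0 + 4·M_1 + 1·M_2 = 6(Δ_1 - Δ_0) = -48
  1·M_1 + 4·M_2 + 1·M_3 = 6(Δ_2 - Δ_1) = 60
Natural end conditions: M_0 = M_3 = 0.
Hence M_0 = 0, M_1 = -84/5, M_2 = 96/5, M_3 = 0.
On [2, 3], S(x) = 9 - 28/5·(x - 2) - 42/5·(x - 2)² + 6·(x - 2)³.
With (x - 2) = 2/3: S(8/3) = 149/45.

3.3111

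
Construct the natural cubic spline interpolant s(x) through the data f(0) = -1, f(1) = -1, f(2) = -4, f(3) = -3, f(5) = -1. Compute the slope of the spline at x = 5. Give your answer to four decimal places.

Write m_i for s''(x_i). With h_i = 1, 1, 1, 2 and divided differences Δ_i = 0, -3, 1, 1, the continuity of s' gives the tridiagonal system
  1·m_0 + 4·m_1 + 1·m_2 = 6(Δ_1 - Δ_0) = -18
  1·m_1 + 4·m_2 + 1·m_3 = 6(Δ_2 - Δ_1) = 24
  1·m_2 + 6·m_3 + 2·m_4 = 6(Δ_3 - Δ_2) = 0
Natural end conditions: m_0 = m_4 = 0.
Solving the tridiagonal system: m_0 = 0, m_1 = -279/43, m_2 = 342/43, m_3 = -57/43, m_4 = 0.
On [3, 5], s'(x) = b_3 + 2c_3·(x - 3) + 3d_3·(x - 3)² with b_3 = Δ_3 - h_3(2m_3 + m_4)/6 = 81/43, c_3 = m_3/2 = -57/86, d_3 = (m_4 - m_3)/(6h_3) = 19/172. So s'(5) = 24/43.

0.5581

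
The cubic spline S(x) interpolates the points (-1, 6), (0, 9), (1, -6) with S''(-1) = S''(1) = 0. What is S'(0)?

Let m_i = S''(x_i). Step sizes h_i = 1, 1; slopes of the chords Δ_i = (y_(i+1) - y_i)/h_i = 3, -15.
  1·m_0 + 4·m_1 + 1·m_2 = 6(Δ_1 - Δ_0) = -108
Natural end conditions: m_0 = m_2 = 0.
Solving: m_0 = 0, m_1 = -27, m_2 = 0.
On [0, 1], S'(x) = b_1 + 2c_1·x + 3d_1·x² with b_1 = Δ_1 - h_1(2m_1 + m_2)/6 = -6, c_1 = m_1/2 = -27/2, d_1 = (m_2 - m_1)/(6h_1) = 9/2. So S'(0) = -6.

-6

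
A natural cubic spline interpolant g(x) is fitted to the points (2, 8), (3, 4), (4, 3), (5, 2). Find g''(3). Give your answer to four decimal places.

Write σ_i for g''(x_i). With h_i = 1, 1, 1 and divided differences Δ_i = -4, -1, -1, the continuity of g' gives the tridiagonal system
  1·σ_0 + 4·σ_1 + 1·σ_2 = 6(Δ_1 - Δ_0) = 18
  1·σ_1 + 4·σ_2 + 1·σ_3 = 6(Δ_2 - Δ_1) = 0
Natural end conditions: σ_0 = σ_3 = 0.
Solving: σ_0 = 0, σ_1 = 24/5, σ_2 = -6/5, σ_3 = 0.

4.8000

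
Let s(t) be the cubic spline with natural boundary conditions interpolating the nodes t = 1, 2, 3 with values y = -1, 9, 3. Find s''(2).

-24

Let σ_i = s''(x_i). Step sizes h_i = 1, 1; slopes of the chords Δ_i = (y_(i+1) - y_i)/h_i = 10, -6.
  1·σ_0 + 4·σ_1 + 1·σ_2 = 6(Δ_1 - Δ_0) = -96
Natural end conditions: σ_0 = σ_2 = 0.
Solving the tridiagonal system: σ_0 = 0, σ_1 = -24, σ_2 = 0.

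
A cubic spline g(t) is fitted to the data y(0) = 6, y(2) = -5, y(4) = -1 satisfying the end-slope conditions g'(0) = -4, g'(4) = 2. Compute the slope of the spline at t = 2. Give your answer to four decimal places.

Put m_i = g'' at the i-th knot. Here h = (2, 2) and Δ = (-11/2, 2), so the interior equations h_(i-1)·m_(i-1) + 2(h_(i-1)+h_i)·m_i + h_i·m_(i+1) = 6(Δ_i − Δ_(i-1)) read
  2·m_0 + 8·m_1 + 2·m_2 = 6(Δ_1 - Δ_0) = 45
Clamped end conditions give two more equations: 2h_0·m_0 + h_0·m_1 = 6(Δ_0 - g'(0)) = -9 and h_1·m_1 + 2h_1·m_2 = 6(g'(4) - Δ_1) = 0.
Solving the tridiagonal system: m_0 = -51/8, m_1 = 33/4, m_2 = -33/8.
On [2, 4], g'(t) = b_1 + 2c_1·(t - 2) + 3d_1·(t - 2)² with b_1 = Δ_1 - h_1(2m_1 + m_2)/6 = -17/8, c_1 = m_1/2 = 33/8, d_1 = (m_2 - m_1)/(6h_1) = -33/32. So g'(2) = -17/8.

-2.1250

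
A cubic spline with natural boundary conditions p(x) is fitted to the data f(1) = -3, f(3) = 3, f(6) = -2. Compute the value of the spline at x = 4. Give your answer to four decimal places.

2.8889

With σ_i denoting the second derivative at x_i, h_i = 2, 3, and Δ_i = (y_(i+1) − y_i)/h_i = 3, -5/3:
  2·σ_0 + 10·σ_1 + 3·σ_2 = 6(Δ_1 - Δ_0) = -28
Natural end conditions: σ_0 = σ_2 = 0.
Solving the tridiagonal system: σ_0 = 0, σ_1 = -14/5, σ_2 = 0.
On [3, 6], p(x) = 3 + 17/15·(x - 3) - 7/5·(x - 3)² + 7/45·(x - 3)³.
With (x - 3) = 1: p(4) = 26/9.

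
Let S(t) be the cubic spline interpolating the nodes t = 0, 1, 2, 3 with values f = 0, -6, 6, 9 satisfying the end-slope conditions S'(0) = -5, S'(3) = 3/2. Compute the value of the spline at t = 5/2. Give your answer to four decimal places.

8.5708

Let M_i = S''(x_i). Step sizes h_i = 1, 1, 1; slopes of the chords Δ_i = (y_(i+1) - y_i)/h_i = -6, 12, 3.
  1·M_0 + 4·M_1 + 1·M_2 = 6(Δ_1 - Δ_0) = 108
  1·M_1 + 4·M_2 + 1·M_3 = 6(Δ_2 - Δ_1) = -54
Clamped end conditions give two more equations: 2h_0·M_0 + h_0·M_1 = 6(Δ_0 - S'(0)) = -6 and h_2·M_2 + 2h_2·M_3 = 6(S'(3) - Δ_2) = -9.
Solving the tridiagonal system: M_0 = -337/15, M_1 = 584/15, M_2 = -379/15, M_3 = 122/15.
On [2, 3], S(t) = 6 + 151/15·(t - 2) - 379/30·(t - 2)² + 167/30·(t - 2)³.
With (t - 2) = 1/2: S(5/2) = 2057/240.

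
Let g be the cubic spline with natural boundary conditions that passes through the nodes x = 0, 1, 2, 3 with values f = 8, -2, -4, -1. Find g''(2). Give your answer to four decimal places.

Write σ_i for g''(x_i). With h_i = 1, 1, 1 and divided differences Δ_i = -10, -2, 3, the continuity of g' gives the tridiagonal system
  1·σ_0 + 4·σ_1 + 1·σ_2 = 6(Δ_1 - Δ_0) = 48
  1·σ_1 + 4·σ_2 + 1·σ_3 = 6(Δ_2 - Δ_1) = 30
Natural end conditions: σ_0 = σ_3 = 0.
Solving: σ_0 = 0, σ_1 = 54/5, σ_2 = 24/5, σ_3 = 0.

4.8000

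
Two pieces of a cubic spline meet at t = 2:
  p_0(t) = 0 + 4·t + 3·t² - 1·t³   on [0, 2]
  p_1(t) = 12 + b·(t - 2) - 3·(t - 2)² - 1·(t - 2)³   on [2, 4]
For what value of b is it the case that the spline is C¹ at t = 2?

4

p_0'(t) = 4 + 6·t - 3·t², so p_0'(2) = 4. On the right, p_1'(2) = b, so b = 4.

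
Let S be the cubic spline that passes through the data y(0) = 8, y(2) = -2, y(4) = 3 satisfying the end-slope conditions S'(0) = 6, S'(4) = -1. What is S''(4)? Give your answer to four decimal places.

-12.6250

Let M_i = S''(x_i). Step sizes h_i = 2, 2; slopes of the chords Δ_i = (y_(i+1) - y_i)/h_i = -5, 5/2.
  2·M_0 + 8·M_1 + 2·M_2 = 6(Δ_1 - Δ_0) = 45
Clamped end conditions give two more equations: 2h_0·M_0 + h_0·M_1 = 6(Δ_0 - S'(0)) = -66 and h_1·M_1 + 2h_1·M_2 = 6(S'(4) - Δ_1) = -21.
Hence M_0 = -191/8, M_1 = 59/4, M_2 = -101/8.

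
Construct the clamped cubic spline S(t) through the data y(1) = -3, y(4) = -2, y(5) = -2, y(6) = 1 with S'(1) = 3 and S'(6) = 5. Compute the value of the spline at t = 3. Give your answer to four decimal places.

Write M_i for S''(x_i). With h_i = 3, 1, 1 and divided differences Δ_i = 1/3, 0, 3, the continuity of S' gives the tridiagonal system
  3·M_0 + 8·M_1 + 1·M_2 = 6(Δ_1 - Δ_0) = -2
  1·M_1 + 4·M_2 + 1·M_3 = 6(Δ_2 - Δ_1) = 18
Clamped end conditions give two more equations: 2h_0·M_0 + h_0·M_1 = 6(Δ_0 - S'(1)) = -16 and h_2·M_2 + 2h_2·M_3 = 6(S'(6) - Δ_2) = 12.
Solving the tridiagonal system: M_0 = -250/87, M_1 = 12/29, M_2 = 96/29, M_3 = 126/29.
On [1, 4], S(t) = -3 + 3·(t - 1) - 125/87·(t - 1)² + 143/783·(t - 1)³.
With (t - 1) = 2: S(3) = -1007/783.

-1.2861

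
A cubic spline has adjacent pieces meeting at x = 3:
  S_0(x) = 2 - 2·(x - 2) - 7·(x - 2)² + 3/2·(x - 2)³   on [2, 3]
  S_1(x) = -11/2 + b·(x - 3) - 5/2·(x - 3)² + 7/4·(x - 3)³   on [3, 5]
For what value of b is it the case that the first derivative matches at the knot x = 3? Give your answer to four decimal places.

S_0'(x) = -2 - 14·(x - 2) + 9/2·(x - 2)², so S_0'(3) = -23/2. On the right, S_1'(3) = b, so b = -23/2.

-11.5000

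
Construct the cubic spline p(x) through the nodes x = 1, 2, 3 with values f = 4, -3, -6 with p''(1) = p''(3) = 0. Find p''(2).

6

Put σ_i = p'' at the i-th knot. Here h = (1, 1) and Δ = (-7, -3), so the interior equations h_(i-1)·σ_(i-1) + 2(h_(i-1)+h_i)·σ_i + h_i·σ_(i+1) = 6(Δ_i − Δ_(i-1)) read
  1·σ_0 + 4·σ_1 + 1·σ_2 = 6(Δ_1 - Δ_0) = 24
Natural end conditions: σ_0 = σ_2 = 0.
Solving the tridiagonal system: σ_0 = 0, σ_1 = 6, σ_2 = 0.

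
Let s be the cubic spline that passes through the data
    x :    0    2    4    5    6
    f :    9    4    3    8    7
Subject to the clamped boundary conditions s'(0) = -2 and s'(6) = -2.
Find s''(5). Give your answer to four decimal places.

Write m_i for s''(x_i). With h_i = 2, 2, 1, 1 and divided differences Δ_i = -5/2, -1/2, 5, -1, the continuity of s' gives the tridiagonal system
  2·m_0 + 8·m_1 + 2·m_2 = 6(Δ_1 - Δ_0) = 12
  2·m_1 + 6·m_2 + 1·m_3 = 6(Δ_2 - Δ_1) = 33
  1·m_2 + 4·m_3 + 1·m_4 = 6(Δ_3 - Δ_2) = -36
Clamped end conditions give two more equations: 2h_0·m_0 + h_0·m_1 = 6(Δ_0 - s'(0)) = -3 and h_3·m_3 + 2h_3·m_4 = 6(s'(6) - Δ_3) = -6.
Solving the tridiagonal system: m_0 = -9/14, m_1 = -3/14, m_2 = 15/2, m_3 = -81/7, m_4 = 39/14.

-11.5714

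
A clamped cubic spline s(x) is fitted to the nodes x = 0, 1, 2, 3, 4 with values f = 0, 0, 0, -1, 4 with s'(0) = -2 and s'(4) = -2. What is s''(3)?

Write M_i for s''(x_i). With h_i = 1, 1, 1, 1 and divided differences Δ_i = 0, 0, -1, 5, the continuity of s' gives the tridiagonal system
  1·M_0 + 4·M_1 + 1·M_2 = 6(Δ_1 - Δ_0) = 0
  1·M_1 + 4·M_2 + 1·M_3 = 6(Δ_2 - Δ_1) = -6
  1·M_2 + 4·M_3 + 1·M_4 = 6(Δ_3 - Δ_2) = 36
Clamped end conditions give two more equations: 2h_0·M_0 + h_0·M_1 = 6(Δ_0 - s'(0)) = 12 and h_3·M_3 + 2h_3·M_4 = 6(s'(4) - Δ_3) = -42.
Forward elimination and back-substitution give M_0 = 6, M_1 = 0, M_2 = -6, M_3 = 18, M_4 = -30.

18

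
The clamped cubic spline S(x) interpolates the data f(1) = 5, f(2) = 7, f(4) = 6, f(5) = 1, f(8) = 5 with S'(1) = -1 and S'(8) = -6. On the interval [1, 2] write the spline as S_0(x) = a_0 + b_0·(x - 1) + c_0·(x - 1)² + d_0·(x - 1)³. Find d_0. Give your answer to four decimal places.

-2.1025

Write m_i for S''(x_i). With h_i = 1, 2, 1, 3 and divided differences Δ_i = 2, -1/2, -5, 4/3, the continuity of S' gives the tridiagonal system
  1·m_0 + 6·m_1 + 2·m_2 = 6(Δ_1 - Δ_0) = -15
  2·m_1 + 6·m_2 + 1·m_3 = 6(Δ_2 - Δ_1) = -27
  1·m_2 + 8·m_3 + 3·m_4 = 6(Δ_3 - Δ_2) = 38
Clamped end conditions give two more equations: 2h_0·m_0 + h_0·m_1 = 6(Δ_0 - S'(1)) = 18 and h_3·m_3 + 2h_3·m_4 = 6(S'(8) - Δ_3) = -44.
Forward elimination and back-substitution give m_0 = 1245/122, m_1 = -147/61, m_2 = -1311/244, m_3 = 1227/122, m_4 = -9049/732.
On [1, 2], with S_0(x) = a_0 + b_0·(x - 1) + c_0·(x - 1)² + d_0·(x - 1)³: c_0 = m_0/2 = 1245/244, d_0 = (m_1 - m_0)/(6h_0) = -513/244, b_0 = Δ_0 - h_0(2m_0 + m_1)/6 = -1.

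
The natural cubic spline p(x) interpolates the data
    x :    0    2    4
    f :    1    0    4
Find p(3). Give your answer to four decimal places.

Put M_i = p'' at the i-th knot. Here h = (2, 2) and Δ = (-1/2, 2), so the interior equations h_(i-1)·M_(i-1) + 2(h_(i-1)+h_i)·M_i + h_i·M_(i+1) = 6(Δ_i − Δ_(i-1)) read
  2·M_0 + 8·M_1 + 2·M_2 = 6(Δ_1 - Δ_0) = 15
Natural end conditions: M_0 = M_2 = 0.
Solving: M_0 = 0, M_1 = 15/8, M_2 = 0.
On [2, 4], p(x) = 0 + 3/4·(x - 2) + 15/16·(x - 2)² - 5/32·(x - 2)³.
With (x - 2) = 1: p(3) = 49/32.

1.5313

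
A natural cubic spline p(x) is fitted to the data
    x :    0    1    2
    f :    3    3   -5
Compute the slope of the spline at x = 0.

2

Let M_i = p''(x_i). Step sizes h_i = 1, 1; slopes of the chords Δ_i = (y_(i+1) - y_i)/h_i = 0, -8.
  1·M_0 + 4·M_1 + 1·M_2 = 6(Δ_1 - Δ_0) = -48
Natural end conditions: M_0 = M_2 = 0.
Hence M_0 = 0, M_1 = -12, M_2 = 0.
On [0, 1], p'(x) = b_0 + 2c_0·x + 3d_0·x² with b_0 = Δ_0 - h_0(2M_0 + M_1)/6 = 2, c_0 = M_0/2 = 0, d_0 = (M_1 - M_0)/(6h_0) = -2. So p'(0) = 2.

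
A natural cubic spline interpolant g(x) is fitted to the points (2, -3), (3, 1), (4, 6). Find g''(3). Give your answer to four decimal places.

Put M_i = g'' at the i-th knot. Here h = (1, 1) and Δ = (4, 5), so the interior equations h_(i-1)·M_(i-1) + 2(h_(i-1)+h_i)·M_i + h_i·M_(i+1) = 6(Δ_i − Δ_(i-1)) read
  1·M_0 + 4·M_1 + 1·M_2 = 6(Δ_1 - Δ_0) = 6
Natural end conditions: M_0 = M_2 = 0.
Solving: M_0 = 0, M_1 = 3/2, M_2 = 0.

1.5000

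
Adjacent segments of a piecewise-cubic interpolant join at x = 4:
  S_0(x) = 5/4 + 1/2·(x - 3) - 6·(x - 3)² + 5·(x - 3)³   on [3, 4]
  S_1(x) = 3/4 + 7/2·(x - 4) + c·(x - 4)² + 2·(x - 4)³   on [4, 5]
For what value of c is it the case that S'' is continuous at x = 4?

9

S_0''(x) = -12 + 30·(x - 3), so S_0''(4) = 18. On the right, S_1''(4) = 2c, so c = 9.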